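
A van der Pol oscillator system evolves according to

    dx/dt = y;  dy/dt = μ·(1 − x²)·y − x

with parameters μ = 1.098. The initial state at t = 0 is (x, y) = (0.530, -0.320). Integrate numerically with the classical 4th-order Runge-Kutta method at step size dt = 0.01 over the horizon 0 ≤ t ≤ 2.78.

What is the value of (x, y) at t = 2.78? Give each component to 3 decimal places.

(x, y) = (-1.405, 0.581)

t=0.000: state=(0.530, -0.320)
step 1 (dt=0.01): k1=(-0.320, -0.783), k2=(-0.324, -0.785), k3=(-0.324, -0.785), k4=(-0.328, -0.787); state += dt/6·(k1+2k2+2k3+k4)
t=0.010: state=(0.527, -0.328)
t=0.020: state=(0.523, -0.336)
t=0.030: state=(0.520, -0.344)
continuing one RK4 step at a time; state shown every 10 steps (Δt=0.1):
t=0.100: state=(0.494, -0.400)
t=0.200: state=(0.450, -0.485)
t=0.300: state=(0.397, -0.576)
t=0.400: state=(0.334, -0.671)
t=0.500: state=(0.262, -0.774)
t=0.600: state=(0.180, -0.882)
t=0.700: state=(0.086, -0.997)
t=0.800: state=(-0.020, -1.116)
t=0.900: state=(-0.138, -1.236)
t=1.000: state=(-0.267, -1.352)
t=1.100: state=(-0.408, -1.455)
t=1.200: state=(-0.557, -1.533)
t=1.300: state=(-0.713, -1.571)
t=1.400: state=(-0.870, -1.556)
t=1.500: state=(-1.022, -1.478)
t=1.600: state=(-1.163, -1.339)
t=1.700: state=(-1.288, -1.147)
t=1.800: state=(-1.391, -0.922)
t=1.900: state=(-1.472, -0.686)
t=2.000: state=(-1.529, -0.458)
t=2.100: state=(-1.564, -0.249)
t=2.200: state=(-1.580, -0.067)
t=2.300: state=(-1.578, 0.089)
t=2.400: state=(-1.563, 0.221)
t=2.500: state=(-1.535, 0.333)
t=2.600: state=(-1.496, 0.430)
t=2.700: state=(-1.449, 0.517)
t=2.780: state=(-1.405, 0.581)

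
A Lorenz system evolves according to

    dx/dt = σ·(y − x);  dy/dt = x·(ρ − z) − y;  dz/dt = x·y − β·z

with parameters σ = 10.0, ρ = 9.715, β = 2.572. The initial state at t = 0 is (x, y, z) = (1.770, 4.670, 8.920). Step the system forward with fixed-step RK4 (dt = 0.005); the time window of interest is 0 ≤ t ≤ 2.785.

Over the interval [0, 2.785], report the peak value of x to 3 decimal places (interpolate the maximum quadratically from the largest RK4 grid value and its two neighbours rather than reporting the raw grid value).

max x = 5.217

t=0.000: state=(1.770, 4.670, 8.920)
step 1 (dt=0.005): k1=(29.000, -3.263, -14.676), k2=(28.193, -3.129, -14.258), k3=(28.217, -3.133, -14.270), k4=(27.432, -2.999, -13.864); state += dt/6·(k1+2k2+2k3+k4)
t=0.005: state=(1.911, 4.654, 8.849)
t=0.010: state=(2.044, 4.640, 8.781)
t=0.015: state=(2.171, 4.627, 8.718)
continuing one RK4 step at a time; state shown every 20 steps (Δt=0.1):
t=0.100: state=(3.551, 4.593, 8.049)
t=0.200: state=(4.290, 4.834, 7.874)
t=0.300: state=(4.746, 5.132, 8.089)
t=0.400: state=(5.063, 5.304, 8.528)
t=0.500: state=(5.211, 5.260, 9.004)
t=0.600: state=(5.161, 5.021, 9.323)
t=0.700: state=(4.958, 4.708, 9.378)
t=0.800: state=(4.700, 4.450, 9.193)
t=0.900: state=(4.487, 4.322, 8.874)
t=1.000: state=(4.381, 4.336, 8.545)
t=1.100: state=(4.396, 4.466, 8.305)
t=1.200: state=(4.511, 4.664, 8.213)
t=1.300: state=(4.684, 4.866, 8.285)
t=1.400: state=(4.856, 5.009, 8.491)
t=1.500: state=(4.972, 5.044, 8.752)
t=1.600: state=(4.993, 4.965, 8.972)
t=1.700: state=(4.921, 4.812, 9.077)
t=1.800: state=(4.792, 4.652, 9.043)
t=1.900: state=(4.659, 4.541, 8.902)
t=2.000: state=(4.567, 4.506, 8.718)
t=2.100: state=(4.540, 4.546, 8.554)
t=2.200: state=(4.577, 4.641, 8.458)
t=2.300: state=(4.660, 4.756, 8.454)
t=2.400: state=(4.758, 4.853, 8.535)
t=2.500: state=(4.839, 4.901, 8.667)
t=2.600: state=(4.876, 4.886, 8.802)
t=2.700: state=(4.861, 4.821, 8.892)
t=2.785: state=(4.814, 4.747, 8.913)
largest grid value and its neighbours: x(0.520)=5.21656, x(0.525)=5.21671, x(0.530)=5.21635
parabola through these three points peaks at t≈0.524 with x≈5.21672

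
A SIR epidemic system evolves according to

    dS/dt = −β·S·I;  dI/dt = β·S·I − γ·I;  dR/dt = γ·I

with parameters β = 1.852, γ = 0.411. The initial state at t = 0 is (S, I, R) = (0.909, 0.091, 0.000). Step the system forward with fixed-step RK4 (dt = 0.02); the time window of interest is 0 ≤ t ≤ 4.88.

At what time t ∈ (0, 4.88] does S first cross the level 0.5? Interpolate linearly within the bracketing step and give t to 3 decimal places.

t = 1.482

t=0.000: state=(0.909, 0.091, 0.000)
step 1 (dt=0.02): k1=(-0.153, 0.116, 0.037), k2=(-0.155, 0.117, 0.038), k3=(-0.155, 0.117, 0.038), k4=(-0.157, 0.118, 0.038); state += dt/6·(k1+2k2+2k3+k4)
t=0.020: state=(0.906, 0.093, 0.001)
t=0.040: state=(0.903, 0.096, 0.002)
t=0.060: state=(0.899, 0.098, 0.002)
continuing one RK4 step at a time; state shown every 10 steps (Δt=0.2):
t=0.200: state=(0.875, 0.117, 0.009)
t=0.400: state=(0.833, 0.147, 0.019)
t=0.600: state=(0.784, 0.183, 0.033)
t=0.800: state=(0.727, 0.223, 0.050)
t=1.000: state=(0.664, 0.266, 0.070)
t=1.200: state=(0.597, 0.310, 0.093)
t=1.400: state=(0.528, 0.351, 0.121)
t=1.480: state=(0.501, 0.367, 0.132)
next step: t=1.500: state=(0.494, 0.371, 0.135) — S has crossed 0.5
linear interpolation between t=1.480 (0.50061) and t=1.500 (0.49382) → t≈1.482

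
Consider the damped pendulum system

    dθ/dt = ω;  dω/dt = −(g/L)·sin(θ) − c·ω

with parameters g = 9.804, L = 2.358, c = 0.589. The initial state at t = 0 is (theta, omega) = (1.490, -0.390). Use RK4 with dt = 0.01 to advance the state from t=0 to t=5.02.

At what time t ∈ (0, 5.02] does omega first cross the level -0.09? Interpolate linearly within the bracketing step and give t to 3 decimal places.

t = 1.613

t=0.000: state=(1.490, -0.390)
step 1 (dt=0.01): k1=(-0.390, -3.914), k2=(-0.410, -3.902), k3=(-0.410, -3.902), k4=(-0.429, -3.890); state += dt/6·(k1+2k2+2k3+k4)
t=0.010: state=(1.486, -0.429)
t=0.020: state=(1.481, -0.468)
t=0.030: state=(1.477, -0.506)
continuing one RK4 step at a time; state shown every 20 steps (Δt=0.2):
t=0.200: state=(1.337, -1.122)
t=0.400: state=(1.050, -1.726)
t=0.600: state=(0.660, -2.124)
t=0.800: state=(0.221, -2.218)
t=1.000: state=(-0.204, -1.971)
t=1.200: state=(-0.550, -1.456)
t=1.400: state=(-0.777, -0.804)
t=1.600: state=(-0.870, -0.133)
t=1.610: state=(-0.872, -0.101)
next step: t=1.620: state=(-0.872, -0.068) — omega has crossed -0.09
linear interpolation between t=1.610 (-0.10060) and t=1.620 (-0.06827) → t≈1.613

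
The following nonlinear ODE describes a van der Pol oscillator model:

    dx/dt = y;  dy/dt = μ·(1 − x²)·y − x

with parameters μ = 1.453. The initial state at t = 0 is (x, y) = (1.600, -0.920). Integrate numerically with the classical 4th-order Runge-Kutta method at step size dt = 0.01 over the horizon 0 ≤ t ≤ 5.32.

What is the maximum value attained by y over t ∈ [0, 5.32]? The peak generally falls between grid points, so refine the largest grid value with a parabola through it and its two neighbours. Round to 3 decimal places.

t=0.000: state=(1.600, -0.920)
step 1 (dt=0.01): k1=(-0.920, 0.485), k2=(-0.918, 0.465), k3=(-0.918, 0.465), k4=(-0.915, 0.445); state += dt/6·(k1+2k2+2k3+k4)
t=0.010: state=(1.591, -0.915)
t=0.020: state=(1.582, -0.911)
t=0.030: state=(1.573, -0.907)
continuing one RK4 step at a time; state shown every 20 steps (Δt=0.2):
t=0.200: state=(1.421, -0.888)
t=0.400: state=(1.239, -0.950)
t=0.600: state=(1.036, -1.090)
t=0.800: state=(0.796, -1.329)
t=1.000: state=(0.495, -1.711)
t=1.200: state=(0.098, -2.290)
t=1.400: state=(-0.430, -2.989)
t=1.600: state=(-1.067, -3.215)
t=1.800: state=(-1.632, -2.247)
t=2.000: state=(-1.941, -0.898)
t=2.200: state=(-2.031, -0.111)
t=2.400: state=(-2.015, 0.223)
t=2.600: state=(-1.955, 0.362)
t=2.800: state=(-1.874, 0.434)
t=3.000: state=(-1.782, 0.486)
t=3.200: state=(-1.680, 0.536)
t=3.400: state=(-1.567, 0.593)
t=3.600: state=(-1.442, 0.664)
t=3.800: state=(-1.300, 0.757)
t=4.000: state=(-1.137, 0.885)
t=4.200: state=(-0.943, 1.070)
t=4.400: state=(-0.703, 1.346)
t=4.600: state=(-0.395, 1.767)
t=4.800: state=(0.016, 2.374)
t=5.000: state=(0.559, 3.023)
t=5.200: state=(1.184, 3.038)
t=5.320: state=(1.518, 2.470)
largest grid value and its neighbours: y(5.100)=3.16897, y(5.110)=3.16997, y(5.120)=3.16803
parabola through these three points peaks at t≈5.108 with y≈3.17001

max y = 3.170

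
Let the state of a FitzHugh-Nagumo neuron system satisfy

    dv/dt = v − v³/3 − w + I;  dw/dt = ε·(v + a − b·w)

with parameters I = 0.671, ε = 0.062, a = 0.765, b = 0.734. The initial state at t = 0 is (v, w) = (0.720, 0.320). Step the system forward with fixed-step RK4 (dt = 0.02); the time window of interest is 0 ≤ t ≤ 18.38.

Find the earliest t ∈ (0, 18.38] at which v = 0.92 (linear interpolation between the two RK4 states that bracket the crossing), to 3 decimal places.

t=0.000: state=(0.720, 0.320)
step 1 (dt=0.02): k1=(0.947, 0.078), k2=(0.950, 0.078), k3=(0.950, 0.078), k4=(0.954, 0.079); state += dt/6·(k1+2k2+2k3+k4)
t=0.020: state=(0.739, 0.322)
t=0.040: state=(0.758, 0.323)
t=0.060: state=(0.777, 0.325)
t=0.200: state=(0.915, 0.337)
next step: t=0.220: state=(0.935, 0.338) — v has crossed 0.92
linear interpolation between t=0.200 (0.91508) and t=0.220 (0.93498) → t≈0.205

t = 0.205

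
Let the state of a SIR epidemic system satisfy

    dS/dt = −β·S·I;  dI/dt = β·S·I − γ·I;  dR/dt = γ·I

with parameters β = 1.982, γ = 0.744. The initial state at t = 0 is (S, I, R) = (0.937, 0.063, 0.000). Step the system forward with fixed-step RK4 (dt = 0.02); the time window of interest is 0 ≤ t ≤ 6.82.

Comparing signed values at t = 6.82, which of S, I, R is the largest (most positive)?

largest component: R

t=0.000: state=(0.937, 0.063, 0.000)
step 1 (dt=0.02): k1=(-0.117, 0.070, 0.047), k2=(-0.118, 0.071, 0.047), k3=(-0.118, 0.071, 0.047), k4=(-0.119, 0.071, 0.048); state += dt/6·(k1+2k2+2k3+k4)
t=0.020: state=(0.935, 0.064, 0.001)
t=0.040: state=(0.932, 0.066, 0.002)
t=0.060: state=(0.930, 0.067, 0.003)
continuing one RK4 step at a time; state shown every 25 steps (Δt=0.5):
t=0.500: state=(0.863, 0.106, 0.031)
t=1.000: state=(0.755, 0.164, 0.081)
t=1.500: state=(0.623, 0.224, 0.153)
t=2.000: state=(0.488, 0.267, 0.245)
t=2.500: state=(0.371, 0.281, 0.348)
t=3.000: state=(0.282, 0.267, 0.451)
t=3.500: state=(0.219, 0.236, 0.545)
t=4.000: state=(0.177, 0.197, 0.625)
t=4.500: state=(0.148, 0.160, 0.692)
t=5.000: state=(0.129, 0.126, 0.745)
t=5.500: state=(0.115, 0.098, 0.786)
t=6.000: state=(0.106, 0.076, 0.819)
t=6.500: state=(0.099, 0.058, 0.843)
t=6.820: state=(0.096, 0.048, 0.856)
compare at T: S=0.096, I=0.048, R=0.856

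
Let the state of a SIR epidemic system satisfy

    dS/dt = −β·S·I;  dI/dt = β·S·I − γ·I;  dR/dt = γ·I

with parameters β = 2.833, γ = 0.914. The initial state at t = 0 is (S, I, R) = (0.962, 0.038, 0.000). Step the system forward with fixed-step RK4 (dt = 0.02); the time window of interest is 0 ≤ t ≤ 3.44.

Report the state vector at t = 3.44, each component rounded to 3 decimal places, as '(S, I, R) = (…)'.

(S, I, R) = (0.112, 0.194, 0.694)

t=0.000: state=(0.962, 0.038, 0.000)
step 1 (dt=0.02): k1=(-0.104, 0.069, 0.035), k2=(-0.105, 0.070, 0.035), k3=(-0.105, 0.070, 0.035), k4=(-0.107, 0.071, 0.036); state += dt/6·(k1+2k2+2k3+k4)
t=0.020: state=(0.960, 0.039, 0.001)
t=0.040: state=(0.958, 0.041, 0.001)
t=0.060: state=(0.955, 0.042, 0.002)
continuing one RK4 step at a time; state shown every 10 steps (Δt=0.2):
t=0.200: state=(0.937, 0.054, 0.008)
t=0.400: state=(0.904, 0.076, 0.020)
t=0.600: state=(0.859, 0.105, 0.037)
t=0.800: state=(0.802, 0.139, 0.059)
t=1.000: state=(0.733, 0.180, 0.088)
t=1.200: state=(0.654, 0.222, 0.125)
t=1.400: state=(0.570, 0.261, 0.169)
t=1.600: state=(0.487, 0.293, 0.220)
t=1.800: state=(0.410, 0.315, 0.275)
t=2.000: state=(0.342, 0.324, 0.334)
t=2.200: state=(0.284, 0.322, 0.393)
t=2.400: state=(0.238, 0.311, 0.451)
t=2.600: state=(0.200, 0.293, 0.507)
t=2.800: state=(0.171, 0.271, 0.558)
t=3.000: state=(0.147, 0.247, 0.606)
t=3.200: state=(0.129, 0.223, 0.649)
t=3.400: state=(0.114, 0.199, 0.687)
t=3.440: state=(0.112, 0.194, 0.694)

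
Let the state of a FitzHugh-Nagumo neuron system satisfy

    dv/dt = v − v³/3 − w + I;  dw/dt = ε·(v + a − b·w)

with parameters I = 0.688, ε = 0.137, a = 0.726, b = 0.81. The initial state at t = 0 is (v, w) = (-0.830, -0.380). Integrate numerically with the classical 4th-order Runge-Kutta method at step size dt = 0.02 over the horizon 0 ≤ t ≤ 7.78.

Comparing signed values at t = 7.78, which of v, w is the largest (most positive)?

t=0.000: state=(-0.830, -0.380)
step 1 (dt=0.02): k1=(0.429, 0.028), k2=(0.430, 0.028), k3=(0.430, 0.028), k4=(0.431, 0.029); state += dt/6·(k1+2k2+2k3+k4)
t=0.020: state=(-0.821, -0.379)
t=0.040: state=(-0.813, -0.379)
t=0.060: state=(-0.804, -0.378)
continuing one RK4 step at a time; state shown every 25 steps (Δt=0.5):
t=0.500: state=(-0.596, -0.359)
t=1.000: state=(-0.290, -0.321)
t=1.500: state=(0.161, -0.261)
t=2.000: state=(0.824, -0.166)
t=2.500: state=(1.510, -0.030)
t=3.000: state=(1.843, 0.134)
t=3.500: state=(1.903, 0.301)
t=4.000: state=(1.874, 0.459)
t=4.500: state=(1.822, 0.606)
t=5.000: state=(1.764, 0.741)
t=5.500: state=(1.704, 0.865)
t=6.000: state=(1.642, 0.978)
t=6.500: state=(1.579, 1.081)
t=7.000: state=(1.515, 1.174)
t=7.500: state=(1.449, 1.258)
t=7.780: state=(1.411, 1.301)
compare at T: v=1.411, w=1.301

largest component: v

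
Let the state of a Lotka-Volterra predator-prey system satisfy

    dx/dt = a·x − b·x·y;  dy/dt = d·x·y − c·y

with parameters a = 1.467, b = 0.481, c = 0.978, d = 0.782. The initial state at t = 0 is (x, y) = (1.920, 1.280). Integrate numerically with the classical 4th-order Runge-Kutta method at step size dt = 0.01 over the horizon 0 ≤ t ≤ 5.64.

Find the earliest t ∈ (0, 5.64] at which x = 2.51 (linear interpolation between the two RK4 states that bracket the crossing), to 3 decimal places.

t=0.000: state=(1.920, 1.280)
step 1 (dt=0.01): k1=(1.635, 0.670), k2=(1.638, 0.680), k3=(1.638, 0.680), k4=(1.642, 0.690); state += dt/6·(k1+2k2+2k3+k4)
t=0.010: state=(1.936, 1.287)
t=0.020: state=(1.953, 1.294)
t=0.030: state=(1.969, 1.301)
continuing one RK4 step at a time; state shown every 20 steps (Δt=0.2):
t=0.200: state=(2.259, 1.459)
t=0.340: state=(2.499, 1.651)
next step: t=0.350: state=(2.515, 1.667) — x has crossed 2.51
linear interpolation between t=0.340 (2.49871) and t=0.350 (2.51548) → t≈0.347

t = 0.347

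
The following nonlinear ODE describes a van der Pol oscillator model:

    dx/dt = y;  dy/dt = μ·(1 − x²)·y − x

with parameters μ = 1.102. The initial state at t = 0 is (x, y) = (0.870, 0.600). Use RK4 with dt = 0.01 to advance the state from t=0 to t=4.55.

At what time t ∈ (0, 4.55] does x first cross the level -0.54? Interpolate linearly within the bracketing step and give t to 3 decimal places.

t=0.000: state=(0.870, 0.600)
step 1 (dt=0.01): k1=(0.600, -0.709), k2=(0.596, -0.717), k3=(0.596, -0.717), k4=(0.593, -0.724); state += dt/6·(k1+2k2+2k3+k4)
t=0.010: state=(0.876, 0.593)
t=0.020: state=(0.882, 0.586)
t=0.030: state=(0.888, 0.578)
continuing one RK4 step at a time; state shown every 20 steps (Δt=0.2):
t=0.200: state=(0.974, 0.432)
t=0.400: state=(1.040, 0.229)
t=0.600: state=(1.065, 0.015)
t=0.800: state=(1.047, -0.195)
t=1.000: state=(0.987, -0.397)
t=1.200: state=(0.888, -0.598)
t=1.400: state=(0.747, -0.813)
t=1.600: state=(0.561, -1.062)
t=1.800: state=(0.319, -1.365)
t=2.000: state=(0.011, -1.727)
t=2.200: state=(-0.373, -2.095)
t=2.270: state=(-0.523, -2.196)
next step: t=2.280: state=(-0.545, -2.208) — x has crossed -0.54
linear interpolation between t=2.270 (-0.52288) and t=2.280 (-0.54490) → t≈2.278

t = 2.278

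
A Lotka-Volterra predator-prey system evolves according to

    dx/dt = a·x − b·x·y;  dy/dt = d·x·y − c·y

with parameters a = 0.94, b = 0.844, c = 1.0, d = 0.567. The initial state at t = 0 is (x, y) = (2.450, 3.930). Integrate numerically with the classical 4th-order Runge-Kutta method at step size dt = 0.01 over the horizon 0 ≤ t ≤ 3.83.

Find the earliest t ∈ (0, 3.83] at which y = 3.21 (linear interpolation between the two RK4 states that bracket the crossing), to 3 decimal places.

t = 0.667

t=0.000: state=(2.450, 3.930)
step 1 (dt=0.01): k1=(-5.823, 1.529), k2=(-5.770, 1.467), k3=(-5.770, 1.468), k4=(-5.716, 1.406); state += dt/6·(k1+2k2+2k3+k4)
t=0.010: state=(2.392, 3.945)
t=0.020: state=(2.336, 3.958)
t=0.030: state=(2.280, 3.970)
continuing one RK4 step at a time; state shown every 20 steps (Δt=0.2):
t=0.200: state=(1.504, 4.010)
t=0.400: state=(0.939, 3.759)
t=0.600: state=(0.621, 3.357)
t=0.660: state=(0.556, 3.225)
next step: t=0.670: state=(0.546, 3.203) — y has crossed 3.21
linear interpolation between t=0.660 (3.22499) and t=0.670 (3.20289) → t≈0.667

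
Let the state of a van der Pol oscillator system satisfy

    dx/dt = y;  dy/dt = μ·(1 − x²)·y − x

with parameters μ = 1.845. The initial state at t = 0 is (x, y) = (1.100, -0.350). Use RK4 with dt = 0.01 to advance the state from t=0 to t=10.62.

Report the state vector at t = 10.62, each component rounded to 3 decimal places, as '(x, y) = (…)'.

(x, y) = (-1.573, 0.492)

t=0.000: state=(1.100, -0.350)
step 1 (dt=0.01): k1=(-0.350, -0.964), k2=(-0.355, -0.963), k3=(-0.355, -0.963), k4=(-0.360, -0.962); state += dt/6·(k1+2k2+2k3+k4)
t=0.010: state=(1.096, -0.360)
t=0.020: state=(1.093, -0.369)
t=0.030: state=(1.089, -0.379)
continuing one RK4 step at a time; state shown every 50 steps (Δt=0.5):
t=0.500: state=(0.799, -0.886)
t=1.000: state=(0.106, -2.103)
t=1.500: state=(-1.371, -2.950)
t=2.000: state=(-1.975, -0.014)
t=2.500: state=(-1.854, 0.360)
t=3.000: state=(-1.650, 0.456)
t=3.500: state=(-1.392, 0.591)
t=4.000: state=(-1.034, 0.885)
t=4.500: state=(-0.414, 1.772)
t=5.000: state=(0.979, 3.625)
t=5.500: state=(2.001, 0.336)
t=6.000: state=(1.937, -0.323)
t=6.500: state=(1.750, -0.417)
t=7.000: state=(1.518, -0.519)
t=7.500: state=(1.215, -0.717)
t=8.000: state=(0.751, -1.233)
t=8.500: state=(-0.210, -2.909)
t=9.000: state=(-1.777, -1.836)
t=9.500: state=(-2.000, 0.208)
t=10.000: state=(-1.841, 0.380)
t=10.500: state=(-1.630, 0.466)
t=10.620: state=(-1.573, 0.492)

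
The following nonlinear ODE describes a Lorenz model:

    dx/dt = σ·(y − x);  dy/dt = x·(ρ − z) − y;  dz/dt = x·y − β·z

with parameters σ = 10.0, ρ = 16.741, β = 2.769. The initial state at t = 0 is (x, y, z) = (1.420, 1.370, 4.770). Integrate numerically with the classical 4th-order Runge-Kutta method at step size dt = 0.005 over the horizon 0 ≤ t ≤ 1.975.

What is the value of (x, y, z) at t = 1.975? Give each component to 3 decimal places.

(x, y, z) = (1.038, 1.111, 9.793)

t=0.000: state=(1.420, 1.370, 4.770)
step 1 (dt=0.005): k1=(-0.500, 15.629, -11.263), k2=(-0.097, 15.615, -11.131), k3=(-0.107, 15.626, -11.131), k4=(0.287, 15.623, -10.998); state += dt/6·(k1+2k2+2k3+k4)
t=0.005: state=(1.419, 1.448, 4.714)
t=0.010: state=(1.423, 1.526, 4.660)
t=0.015: state=(1.430, 1.605, 4.607)
continuing one RK4 step at a time; state shown every 20 steps (Δt=0.1):
t=0.100: state=(2.011, 3.165, 3.945)
t=0.200: state=(3.788, 6.280, 4.177)
t=0.300: state=(7.152, 11.352, 7.448)
t=0.400: state=(11.307, 14.398, 16.877)
t=0.500: state=(11.124, 7.439, 24.625)
t=0.600: state=(6.040, 0.949, 21.501)
t=0.700: state=(2.298, -0.067, 16.384)
t=0.800: state=(0.903, 0.236, 12.427)
t=0.900: state=(0.615, 0.602, 9.447)
t=1.000: state=(0.773, 1.087, 7.211)
t=1.100: state=(1.266, 1.971, 5.601)
t=1.200: state=(2.290, 3.710, 4.683)
t=1.300: state=(4.303, 7.016, 5.090)
t=1.400: state=(7.807, 11.968, 9.002)
t=1.500: state=(11.469, 13.555, 18.542)
t=1.600: state=(10.324, 6.178, 24.215)
t=1.700: state=(5.446, 0.960, 20.521)
t=1.800: state=(2.259, 0.316, 15.707)
t=1.900: state=(1.162, 0.708, 11.973)
t=1.975: state=(1.038, 1.111, 9.793)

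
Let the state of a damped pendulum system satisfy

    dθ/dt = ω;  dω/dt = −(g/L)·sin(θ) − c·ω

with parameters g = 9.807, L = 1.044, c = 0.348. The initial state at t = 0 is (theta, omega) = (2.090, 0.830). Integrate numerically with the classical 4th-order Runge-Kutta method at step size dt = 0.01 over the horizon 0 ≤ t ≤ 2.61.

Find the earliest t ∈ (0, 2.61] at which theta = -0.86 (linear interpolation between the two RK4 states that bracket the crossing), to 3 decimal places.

t=0.000: state=(2.090, 0.830)
step 1 (dt=0.01): k1=(0.830, -8.445), k2=(0.788, -8.410), k3=(0.788, -8.412), k4=(0.746, -8.378); state += dt/6·(k1+2k2+2k3+k4)
t=0.010: state=(2.098, 0.746)
t=0.020: state=(2.105, 0.662)
t=0.030: state=(2.111, 0.580)
continuing one RK4 step at a time; state shown every 10 steps (Δt=0.1):
t=0.100: state=(2.132, 0.013)
t=0.200: state=(2.094, -0.775)
t=0.300: state=(1.976, -1.571)
t=0.400: state=(1.778, -2.394)
t=0.500: state=(1.497, -3.230)
t=0.600: state=(1.134, -4.009)
t=0.700: state=(0.701, -4.602)
t=0.800: state=(0.225, -4.854)
t=0.900: state=(-0.255, -4.672)
t=1.000: state=(-0.696, -4.088)
t=1.040: state=(-0.853, -3.771)
next step: t=1.050: state=(-0.890, -3.686) — theta has crossed -0.86
linear interpolation between t=1.040 (-0.85280) and t=1.050 (-0.89009) → t≈1.042

t = 1.042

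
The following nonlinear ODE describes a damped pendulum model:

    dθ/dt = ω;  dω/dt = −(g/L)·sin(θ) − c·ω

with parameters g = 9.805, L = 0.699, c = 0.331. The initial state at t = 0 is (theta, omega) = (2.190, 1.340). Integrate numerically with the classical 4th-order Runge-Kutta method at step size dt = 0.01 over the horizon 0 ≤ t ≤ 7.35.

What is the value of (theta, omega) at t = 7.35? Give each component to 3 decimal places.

t=0.000: state=(2.190, 1.340)
step 1 (dt=0.01): k1=(1.340, -11.866), k2=(1.281, -11.792), k3=(1.281, -11.795), k4=(1.222, -11.722); state += dt/6·(k1+2k2+2k3+k4)
t=0.010: state=(2.203, 1.222)
t=0.020: state=(2.214, 1.106)
t=0.030: state=(2.225, 0.990)
continuing one RK4 step at a time; state shown every 25 steps (Δt=0.25):
t=0.250: state=(2.178, -1.404)
t=0.500: state=(1.458, -4.432)
t=0.750: state=(0.047, -6.259)
t=1.000: state=(-1.280, -3.799)
t=1.250: state=(-1.770, -0.169)
t=1.500: state=(-1.389, 3.179)
t=1.750: state=(-0.266, 5.357)
t=2.000: state=(0.950, 3.742)
t=2.250: state=(1.455, 0.257)
t=2.500: state=(1.097, -3.022)
t=2.750: state=(0.076, -4.638)
t=3.000: state=(-0.917, -2.817)
t=3.250: state=(-1.217, 0.449)
t=3.500: state=(-0.729, 3.267)
t=3.750: state=(0.226, 3.829)
t=4.000: state=(0.939, 1.568)
t=4.250: state=(0.955, -1.405)
t=4.500: state=(0.320, -3.359)
t=4.750: state=(-0.500, -2.734)
t=5.000: state=(-0.889, -0.237)
t=5.250: state=(-0.625, 2.203)
t=5.500: state=(0.071, 2.965)
t=5.750: state=(0.658, 1.434)
t=6.000: state=(0.718, -0.946)
t=6.250: state=(0.253, -2.515)
t=6.500: state=(-0.366, -2.083)
t=6.750: state=(-0.660, -0.147)
t=7.000: state=(-0.445, 1.736)
t=7.250: state=(0.088, 2.210)
t=7.350: state=(0.294, 1.872)

(theta, omega) = (0.294, 1.872)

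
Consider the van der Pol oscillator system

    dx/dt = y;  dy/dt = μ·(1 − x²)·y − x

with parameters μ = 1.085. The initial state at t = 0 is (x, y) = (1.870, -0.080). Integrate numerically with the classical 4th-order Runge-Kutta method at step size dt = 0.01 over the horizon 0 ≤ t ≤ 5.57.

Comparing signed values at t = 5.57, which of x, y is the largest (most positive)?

t=0.000: state=(1.870, -0.080)
step 1 (dt=0.01): k1=(-0.080, -1.653), k2=(-0.088, -1.631), k3=(-0.088, -1.631), k4=(-0.096, -1.609); state += dt/6·(k1+2k2+2k3+k4)
t=0.010: state=(1.869, -0.096)
t=0.020: state=(1.868, -0.112)
t=0.030: state=(1.867, -0.128)
continuing one RK4 step at a time; state shown every 20 steps (Δt=0.2):
t=0.200: state=(1.826, -0.336)
t=0.400: state=(1.742, -0.494)
t=0.600: state=(1.631, -0.610)
t=0.800: state=(1.499, -0.715)
t=1.000: state=(1.345, -0.828)
t=1.200: state=(1.166, -0.967)
t=1.400: state=(0.955, -1.151)
t=1.600: state=(0.701, -1.402)
t=1.800: state=(0.388, -1.749)
t=2.000: state=(-0.005, -2.194)
t=2.200: state=(-0.490, -2.629)
t=2.400: state=(-1.033, -2.710)
t=2.600: state=(-1.526, -2.101)
t=2.800: state=(-1.848, -1.113)
t=3.000: state=(-1.986, -0.326)
t=3.200: state=(-2.001, 0.124)
t=3.400: state=(-1.950, 0.360)
t=3.600: state=(-1.864, 0.494)
t=3.800: state=(-1.755, 0.588)
t=4.000: state=(-1.629, 0.672)
t=4.200: state=(-1.486, 0.762)
t=4.400: state=(-1.323, 0.871)
t=4.600: state=(-1.136, 1.012)
t=4.800: state=(-0.915, 1.205)
t=5.000: state=(-0.649, 1.473)
t=5.200: state=(-0.319, 1.842)
t=5.400: state=(0.094, 2.302)
t=5.570: state=(0.518, 2.661)
compare at T: x=0.518, y=2.661

largest component: y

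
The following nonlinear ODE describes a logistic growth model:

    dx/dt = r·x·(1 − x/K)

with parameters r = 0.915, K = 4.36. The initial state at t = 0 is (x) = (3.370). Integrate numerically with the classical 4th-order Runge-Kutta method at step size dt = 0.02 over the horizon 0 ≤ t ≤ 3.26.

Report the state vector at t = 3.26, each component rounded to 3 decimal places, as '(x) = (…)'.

(x) = (4.296)

t=0.000: state=(3.370)
step 1 (dt=0.02): k1=(0.700), k2=(0.697), k3=(0.697), k4=(0.693); state += dt/6·(k1+2k2+2k3+k4)
t=0.020: state=(3.384)
t=0.040: state=(3.398)
t=0.060: state=(3.411)
continuing one RK4 step at a time; state shown every 10 steps (Δt=0.2):
t=0.200: state=(3.503)
t=0.400: state=(3.622)
t=0.600: state=(3.728)
t=0.800: state=(3.820)
t=1.000: state=(3.901)
t=1.200: state=(3.971)
t=1.400: state=(4.031)
t=1.600: state=(4.083)
t=1.800: state=(4.126)
t=2.000: state=(4.164)
t=2.200: state=(4.195)
t=2.400: state=(4.222)
t=2.600: state=(4.244)
t=2.800: state=(4.263)
t=3.000: state=(4.279)
t=3.200: state=(4.293)
t=3.260: state=(4.296)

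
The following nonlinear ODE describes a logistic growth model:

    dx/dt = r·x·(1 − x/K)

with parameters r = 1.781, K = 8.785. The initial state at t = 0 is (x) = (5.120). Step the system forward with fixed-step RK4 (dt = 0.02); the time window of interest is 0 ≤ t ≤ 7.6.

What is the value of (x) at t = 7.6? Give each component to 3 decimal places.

(x) = (8.785)

t=0.000: state=(5.120)
step 1 (dt=0.02): k1=(3.804), k2=(3.793), k3=(3.793), k4=(3.781); state += dt/6·(k1+2k2+2k3+k4)
t=0.020: state=(5.196)
t=0.040: state=(5.271)
t=0.060: state=(5.346)
continuing one RK4 step at a time; state shown every 25 steps (Δt=0.5):
t=0.500: state=(6.790)
t=1.000: state=(7.840)
t=1.500: state=(8.371)
t=2.000: state=(8.610)
t=2.500: state=(8.712)
t=3.000: state=(8.755)
t=3.500: state=(8.773)
t=4.000: state=(8.780)
t=4.500: state=(8.783)
t=5.000: state=(8.784)
t=5.500: state=(8.785)
t=6.000: state=(8.785)
t=6.500: state=(8.785)
t=7.000: state=(8.785)
t=7.500: state=(8.785)
t=7.600: state=(8.785)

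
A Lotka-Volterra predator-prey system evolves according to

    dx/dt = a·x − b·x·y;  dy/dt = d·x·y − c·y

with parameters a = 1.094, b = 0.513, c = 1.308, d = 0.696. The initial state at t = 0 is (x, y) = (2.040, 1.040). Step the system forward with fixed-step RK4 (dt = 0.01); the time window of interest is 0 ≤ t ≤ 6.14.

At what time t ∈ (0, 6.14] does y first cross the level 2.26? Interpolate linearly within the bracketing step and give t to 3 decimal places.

t=0.000: state=(2.040, 1.040)
step 1 (dt=0.01): k1=(1.143, 0.116), k2=(1.146, 0.121), k3=(1.146, 0.121), k4=(1.149, 0.125); state += dt/6·(k1+2k2+2k3+k4)
t=0.010: state=(2.051, 1.041)
t=0.020: state=(2.063, 1.042)
t=0.030: state=(2.075, 1.044)
continuing one RK4 step at a time; state shown every 20 steps (Δt=0.2):
t=0.200: state=(2.278, 1.081)
t=0.400: state=(2.528, 1.163)
t=0.600: state=(2.775, 1.295)
t=0.800: state=(2.995, 1.490)
t=1.000: state=(3.157, 1.762)
t=1.200: state=(3.223, 2.117)
t=1.260: state=(3.218, 2.239)
next step: t=1.270: state=(3.216, 2.260) — y has crossed 2.26
linear interpolation between t=1.260 (2.23942) and t=1.270 (2.26038) → t≈1.270

t = 1.270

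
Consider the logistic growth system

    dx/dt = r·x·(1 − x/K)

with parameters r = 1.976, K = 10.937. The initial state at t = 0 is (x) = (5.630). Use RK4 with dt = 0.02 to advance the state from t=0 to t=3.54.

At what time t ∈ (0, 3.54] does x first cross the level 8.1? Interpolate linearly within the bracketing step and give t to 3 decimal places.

t = 0.501

t=0.000: state=(5.630)
step 1 (dt=0.02): k1=(5.398), k2=(5.394), k3=(5.394), k4=(5.390); state += dt/6·(k1+2k2+2k3+k4)
t=0.020: state=(5.738)
t=0.040: state=(5.846)
t=0.060: state=(5.953)
continuing one RK4 step at a time; state shown every 10 steps (Δt=0.2):
t=0.200: state=(6.690)
t=0.400: state=(7.661)
t=0.500: state=(8.096)
next step: t=0.520: state=(8.178) — x has crossed 8.1
linear interpolation between t=0.500 (8.09572) and t=0.520 (8.17805) → t≈0.501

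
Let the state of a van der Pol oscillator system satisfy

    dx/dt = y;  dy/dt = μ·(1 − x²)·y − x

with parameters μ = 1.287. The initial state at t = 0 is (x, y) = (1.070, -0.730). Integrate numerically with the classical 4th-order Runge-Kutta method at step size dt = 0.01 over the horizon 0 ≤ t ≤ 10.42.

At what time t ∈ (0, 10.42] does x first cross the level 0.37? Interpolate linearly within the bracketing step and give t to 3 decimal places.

t=0.000: state=(1.070, -0.730)
step 1 (dt=0.01): k1=(-0.730, -0.934), k2=(-0.735, -0.937), k3=(-0.735, -0.937), k4=(-0.739, -0.940); state += dt/6·(k1+2k2+2k3+k4)
t=0.010: state=(1.063, -0.739)
t=0.020: state=(1.055, -0.749)
t=0.030: state=(1.048, -0.758)
continuing one RK4 step at a time; state shown every 50 steps (Δt=0.5):
t=0.500: state=(0.566, -1.353)
t=0.630: state=(0.374, -1.605)
next step: t=0.640: state=(0.358, -1.627) — x has crossed 0.37
linear interpolation between t=0.630 (0.37446) and t=0.640 (0.35830) → t≈0.633

t = 0.633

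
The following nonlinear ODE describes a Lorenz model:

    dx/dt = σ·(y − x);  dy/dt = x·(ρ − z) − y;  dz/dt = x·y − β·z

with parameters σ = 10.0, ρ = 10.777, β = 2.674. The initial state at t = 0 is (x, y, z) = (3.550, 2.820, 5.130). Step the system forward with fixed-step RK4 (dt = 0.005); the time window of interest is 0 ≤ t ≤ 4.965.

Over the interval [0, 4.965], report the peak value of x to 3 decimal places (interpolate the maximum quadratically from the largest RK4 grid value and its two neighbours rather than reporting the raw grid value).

t=0.000: state=(3.550, 2.820, 5.130)
step 1 (dt=0.005): k1=(-7.300, 17.227, -3.707), k2=(-6.687, 17.113, -3.581), k3=(-6.705, 17.121, -3.579), k4=(-6.109, 17.015, -3.452); state += dt/6·(k1+2k2+2k3+k4)
t=0.005: state=(3.517, 2.906, 5.112)
t=0.010: state=(3.489, 2.990, 5.095)
t=0.015: state=(3.467, 3.074, 5.080)
continuing one RK4 step at a time; state shown every 40 steps (Δt=0.2):
t=0.200: state=(4.813, 6.194, 5.876)
t=0.400: state=(7.302, 7.807, 10.854)
t=0.600: state=(5.784, 4.256, 12.766)
t=0.800: state=(3.512, 2.969, 9.734)
t=1.000: state=(3.462, 3.870, 7.428)
t=1.200: state=(4.882, 5.806, 7.524)
t=1.400: state=(6.399, 6.716, 10.315)
t=1.600: state=(5.698, 4.873, 11.657)
t=1.800: state=(4.271, 3.850, 9.964)
t=2.000: state=(4.157, 4.424, 8.417)
t=2.200: state=(5.084, 5.650, 8.581)
t=2.400: state=(5.895, 6.006, 10.228)
t=2.600: state=(5.429, 4.962, 10.872)
t=2.800: state=(4.617, 4.375, 9.861)
t=3.000: state=(4.586, 4.776, 8.954)
t=3.200: state=(5.177, 5.506, 9.176)
t=3.400: state=(5.579, 5.594, 10.134)
t=3.600: state=(5.257, 4.986, 10.397)
t=3.800: state=(4.807, 4.683, 9.774)
t=4.000: state=(4.832, 4.966, 9.279)
t=4.200: state=(5.197, 5.379, 9.490)
t=4.400: state=(5.384, 5.365, 10.035)
t=4.600: state=(5.167, 5.010, 10.119)
t=4.800: state=(4.923, 4.866, 9.736)
t=4.965: state=(4.940, 5.012, 9.495)
largest grid value and its neighbours: x(0.430)=7.39082, x(0.435)=7.39300, x(0.440)=7.39150
parabola through these three points peaks at t≈0.435 with x≈7.39302

max x = 7.393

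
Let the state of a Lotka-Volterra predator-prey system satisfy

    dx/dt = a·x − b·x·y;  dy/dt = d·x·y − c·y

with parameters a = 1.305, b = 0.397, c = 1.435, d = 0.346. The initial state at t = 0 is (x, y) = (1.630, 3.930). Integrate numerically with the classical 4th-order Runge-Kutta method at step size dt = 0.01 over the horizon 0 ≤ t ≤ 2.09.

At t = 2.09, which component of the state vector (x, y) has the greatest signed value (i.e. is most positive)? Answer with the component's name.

t=0.000: state=(1.630, 3.930)
step 1 (dt=0.01): k1=(-0.416, -3.423), k2=(-0.404, -3.411), k3=(-0.404, -3.411), k4=(-0.393, -3.399); state += dt/6·(k1+2k2+2k3+k4)
t=0.010: state=(1.626, 3.896)
t=0.020: state=(1.622, 3.862)
t=0.030: state=(1.619, 3.828)
continuing one RK4 step at a time; state shown every 10 steps (Δt=0.1):
t=0.100: state=(1.600, 3.600)
t=0.200: state=(1.589, 3.296)
t=0.300: state=(1.598, 3.017)
t=0.400: state=(1.623, 2.763)
t=0.500: state=(1.665, 2.534)
t=0.600: state=(1.723, 2.327)
t=0.700: state=(1.797, 2.143)
t=0.800: state=(1.886, 1.978)
t=0.900: state=(1.993, 1.833)
t=1.000: state=(2.117, 1.705)
t=1.100: state=(2.259, 1.593)
t=1.200: state=(2.421, 1.496)
t=1.300: state=(2.604, 1.414)
t=1.400: state=(2.809, 1.345)
t=1.500: state=(3.038, 1.289)
t=1.600: state=(3.291, 1.246)
t=1.700: state=(3.571, 1.215)
t=1.800: state=(3.879, 1.198)
t=1.900: state=(4.215, 1.193)
t=2.000: state=(4.580, 1.204)
t=2.090: state=(4.932, 1.227)
compare at T: x=4.932, y=1.227

largest component: x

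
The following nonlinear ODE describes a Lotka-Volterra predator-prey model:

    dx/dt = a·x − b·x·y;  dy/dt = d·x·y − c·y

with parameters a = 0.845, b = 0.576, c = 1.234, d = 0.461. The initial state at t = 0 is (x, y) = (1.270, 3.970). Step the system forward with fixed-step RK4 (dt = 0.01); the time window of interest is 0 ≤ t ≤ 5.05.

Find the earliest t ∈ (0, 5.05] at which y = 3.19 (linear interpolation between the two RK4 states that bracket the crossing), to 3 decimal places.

t=0.000: state=(1.270, 3.970)
step 1 (dt=0.01): k1=(-1.831, -2.575), k2=(-1.808, -2.583), k3=(-1.809, -2.583), k4=(-1.786, -2.591); state += dt/6·(k1+2k2+2k3+k4)
t=0.010: state=(1.252, 3.944)
t=0.020: state=(1.234, 3.918)
t=0.030: state=(1.217, 3.892)
continuing one RK4 step at a time; state shown every 20 steps (Δt=0.2):
t=0.200: state=(0.981, 3.437)
t=0.290: state=(0.892, 3.198)
next step: t=0.300: state=(0.883, 3.171) — y has crossed 3.19
linear interpolation between t=0.290 (3.19753) and t=0.300 (3.17126) → t≈0.293

t = 0.293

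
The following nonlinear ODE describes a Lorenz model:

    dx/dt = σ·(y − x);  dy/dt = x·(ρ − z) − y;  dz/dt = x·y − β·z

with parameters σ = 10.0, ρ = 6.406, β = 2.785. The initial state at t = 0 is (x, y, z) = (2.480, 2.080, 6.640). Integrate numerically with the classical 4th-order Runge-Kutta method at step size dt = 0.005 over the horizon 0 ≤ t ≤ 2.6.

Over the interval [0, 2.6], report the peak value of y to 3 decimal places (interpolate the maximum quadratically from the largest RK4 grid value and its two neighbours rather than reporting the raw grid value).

t=0.000: state=(2.480, 2.080, 6.640)
step 1 (dt=0.005): k1=(-4.000, -2.660, -13.334), k2=(-3.967, -2.569, -13.278), k3=(-3.965, -2.570, -13.278), k4=(-3.930, -2.480, -13.222); state += dt/6·(k1+2k2+2k3+k4)
t=0.005: state=(2.460, 2.067, 6.574)
t=0.010: state=(2.441, 2.055, 6.508)
t=0.015: state=(2.422, 2.044, 6.443)
continuing one RK4 step at a time; state shown every 20 steps (Δt=0.1):
t=0.100: state=(2.171, 1.968, 5.428)
t=0.200: state=(2.074, 2.077, 4.477)
t=0.300: state=(2.165, 2.340, 3.794)
t=0.400: state=(2.415, 2.736, 3.378)
t=0.500: state=(2.801, 3.248, 3.240)
t=0.600: state=(3.299, 3.840, 3.402)
t=0.700: state=(3.859, 4.423, 3.878)
t=0.800: state=(4.386, 4.851, 4.625)
t=0.900: state=(4.744, 4.974, 5.483)
t=1.000: state=(4.822, 4.745, 6.200)
t=1.100: state=(4.612, 4.290, 6.559)
t=1.200: state=(4.229, 3.812, 6.522)
t=1.300: state=(3.827, 3.459, 6.204)
t=1.400: state=(3.519, 3.276, 5.765)
t=1.500: state=(3.347, 3.245, 5.332)
t=1.600: state=(3.310, 3.334, 4.987)
t=1.700: state=(3.385, 3.506, 4.771)
t=1.800: state=(3.541, 3.726, 4.705)
t=1.900: state=(3.742, 3.950, 4.785)
t=2.000: state=(3.944, 4.134, 4.983)
t=2.100: state=(4.106, 4.235, 5.249)
t=2.200: state=(4.193, 4.235, 5.514)
t=2.300: state=(4.191, 4.146, 5.711)
t=2.400: state=(4.112, 4.004, 5.800)
t=2.500: state=(3.989, 3.858, 5.778)
t=2.600: state=(3.862, 3.743, 5.672)
largest grid value and its neighbours: y(0.880)=4.97857, y(0.885)=4.97883, y(0.890)=4.97815
parabola through these three points peaks at t≈0.884 with y≈4.97885

max y = 4.979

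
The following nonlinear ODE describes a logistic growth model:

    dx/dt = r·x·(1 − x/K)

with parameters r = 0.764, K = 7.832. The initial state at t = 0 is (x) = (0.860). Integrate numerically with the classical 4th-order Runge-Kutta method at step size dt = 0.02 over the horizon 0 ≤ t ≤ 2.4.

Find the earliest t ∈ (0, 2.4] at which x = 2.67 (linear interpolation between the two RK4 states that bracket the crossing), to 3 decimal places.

t = 1.876

t=0.000: state=(0.860)
step 1 (dt=0.02): k1=(0.585), k2=(0.588), k3=(0.588), k4=(0.592); state += dt/6·(k1+2k2+2k3+k4)
t=0.020: state=(0.872)
t=0.040: state=(0.884)
t=0.060: state=(0.896)
continuing one RK4 step at a time; state shown every 5 steps (Δt=0.1):
t=0.100: state=(0.920)
t=0.200: state=(0.984)
t=0.300: state=(1.052)
t=0.400: state=(1.123)
t=0.500: state=(1.199)
t=0.600: state=(1.278)
t=0.700: state=(1.362)
t=0.800: state=(1.450)
t=0.900: state=(1.543)
t=1.000: state=(1.640)
t=1.100: state=(1.741)
t=1.200: state=(1.847)
t=1.300: state=(1.957)
t=1.400: state=(2.071)
t=1.500: state=(2.189)
t=1.600: state=(2.312)
t=1.700: state=(2.438)
t=1.800: state=(2.568)
t=1.860: state=(2.648)
next step: t=1.880: state=(2.675) — x has crossed 2.67
linear interpolation between t=1.860 (2.64815) and t=1.880 (2.67500) → t≈1.876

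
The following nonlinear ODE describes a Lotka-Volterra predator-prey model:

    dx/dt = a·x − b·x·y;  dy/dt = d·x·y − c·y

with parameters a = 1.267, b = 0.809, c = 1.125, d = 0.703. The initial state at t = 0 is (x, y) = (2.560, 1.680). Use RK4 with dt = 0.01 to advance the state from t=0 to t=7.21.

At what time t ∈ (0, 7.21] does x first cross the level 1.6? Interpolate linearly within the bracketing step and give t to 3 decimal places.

t=0.000: state=(2.560, 1.680)
step 1 (dt=0.01): k1=(-0.236, 1.133), k2=(-0.247, 1.136), k3=(-0.247, 1.136), k4=(-0.259, 1.138); state += dt/6·(k1+2k2+2k3+k4)
t=0.010: state=(2.558, 1.691)
t=0.020: state=(2.555, 1.703)
t=0.030: state=(2.552, 1.714)
continuing one RK4 step at a time; state shown every 25 steps (Δt=0.25):
t=0.250: state=(2.430, 1.970)
t=0.500: state=(2.178, 2.232)
t=0.750: state=(1.867, 2.405)
t=0.960: state=(1.610, 2.454)
next step: t=0.970: state=(1.599, 2.454) — x has crossed 1.6
linear interpolation between t=0.960 (1.61008) and t=0.970 (1.59856) → t≈0.969

t = 0.969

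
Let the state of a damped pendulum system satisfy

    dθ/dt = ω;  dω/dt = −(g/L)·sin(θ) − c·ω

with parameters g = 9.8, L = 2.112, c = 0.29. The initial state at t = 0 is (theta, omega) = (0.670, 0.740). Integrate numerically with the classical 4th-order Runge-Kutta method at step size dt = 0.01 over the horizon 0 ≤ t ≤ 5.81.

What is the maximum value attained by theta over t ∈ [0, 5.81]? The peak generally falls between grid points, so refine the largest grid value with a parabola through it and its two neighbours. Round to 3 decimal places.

max theta = 0.756

t=0.000: state=(0.670, 0.740)
step 1 (dt=0.01): k1=(0.740, -3.096), k2=(0.725, -3.105), k3=(0.724, -3.105), k4=(0.709, -3.113); state += dt/6·(k1+2k2+2k3+k4)
t=0.010: state=(0.677, 0.709)
t=0.020: state=(0.684, 0.678)
t=0.030: state=(0.691, 0.646)
continuing one RK4 step at a time; state shown every 20 steps (Δt=0.2):
t=0.200: state=(0.755, 0.102)
t=0.400: state=(0.712, -0.514)
t=0.600: state=(0.556, -1.024)
t=0.800: state=(0.315, -1.350)
t=1.000: state=(0.033, -1.429)
t=1.200: state=(-0.239, -1.252)
t=1.400: state=(-0.454, -0.869)
t=1.600: state=(-0.579, -0.368)
t=1.800: state=(-0.600, 0.161)
t=2.000: state=(-0.518, 0.635)
t=2.200: state=(-0.354, 0.984)
t=2.400: state=(-0.137, 1.149)
t=2.600: state=(0.092, 1.103)
t=2.800: state=(0.291, 0.865)
t=3.000: state=(0.429, 0.493)
t=3.200: state=(0.485, 0.062)
t=3.400: state=(0.454, -0.355)
t=3.600: state=(0.348, -0.691)
t=3.800: state=(0.187, -0.892)
t=4.000: state=(0.002, -0.927)
t=4.200: state=(-0.173, -0.795)
t=4.400: state=(-0.307, -0.532)
t=4.600: state=(-0.380, -0.193)
t=4.800: state=(-0.384, 0.159)
t=5.000: state=(-0.320, 0.464)
t=5.200: state=(-0.204, 0.674)
t=5.400: state=(-0.059, 0.755)
t=5.600: state=(0.089, 0.698)
t=5.800: state=(0.212, 0.520)
t=5.810: state=(0.217, 0.509)
largest grid value and its neighbours: theta(0.220)=0.75593, theta(0.230)=0.75615, theta(0.240)=0.75605
parabola through these three points peaks at t≈0.232 with theta≈0.75615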